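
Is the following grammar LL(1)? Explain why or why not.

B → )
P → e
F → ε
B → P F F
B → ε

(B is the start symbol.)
Yes, the grammar is LL(1).

A grammar is LL(1) if for each non-terminal N with multiple productions, the predict sets of those productions are pairwise disjoint, where PREDICT(N → α) = (FIRST(α) \ {ε}) ∪ (FOLLOW(N) if α ⇒* ε).

Relevant sets:
  FIRST(P) = { 'e' }
  FOLLOW(B) = { $ }

For B:
  PREDICT(B → ')') = { ')' }
  PREDICT(B → P F F) = { 'e' }
  PREDICT(B → ε) = { $ }
P, F have a single production, so nothing to check there.

All predict sets are disjoint. The grammar IS LL(1).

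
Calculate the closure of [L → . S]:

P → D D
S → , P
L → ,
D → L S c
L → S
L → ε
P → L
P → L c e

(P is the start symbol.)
{ [L → . S], [S → . , P] }

To compute CLOSURE, for each item [A → α.Bβ] where B is a non-terminal, add [B → .γ] for all productions B → γ; repeat for the newly added items until nothing changes.

Start with: [L → . S]
  [L → . S] has the dot before S: add [S → . , P]
No further items can be added.

CLOSURE = { [L → . S], [S → . , P] }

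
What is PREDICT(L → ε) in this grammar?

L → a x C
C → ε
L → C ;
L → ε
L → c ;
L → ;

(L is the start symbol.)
PREDICT(L → ε) = (FIRST(RHS) \ {ε}) ∪ (FOLLOW(L) if ε ∈ FIRST(RHS), i.e. RHS ⇒* ε)
The right-hand side is ε (FIRST(ε) = { ε }), so the predict set is FOLLOW(L) = { $ }
PREDICT(L → ε) = { $ }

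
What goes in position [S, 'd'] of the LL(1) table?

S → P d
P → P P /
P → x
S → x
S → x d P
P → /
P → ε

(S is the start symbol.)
To find M[S, 'd'], we find productions for S where 'd' is in the predict set (PREDICT(N → α) = (FIRST(α) \ {ε}) ∪ (FOLLOW(N) if α ⇒* ε)).

Relevant sets:
  FIRST(P) = { '/', 'x', ε }

S → P d: PREDICT = { '/', 'd', 'x' }
  'd' is in predict set, so this production goes in M[S, 'd']
S → x: PREDICT = { 'x' }
S → x d P: PREDICT = { 'x' }

M[S, 'd'] = S → P d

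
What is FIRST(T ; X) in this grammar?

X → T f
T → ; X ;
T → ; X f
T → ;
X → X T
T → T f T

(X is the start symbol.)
FIRST sets of the non-terminals involved (from the grammar, by fixed-point iteration):
  FIRST(T) = { ';' }

To compute FIRST(T ; X), process the symbols left to right:
Symbol T is a non-terminal. Add FIRST(T) \ {ε} = { ';' }
T is not nullable (ε ∉ FIRST(T)), so stop here.
FIRST(T ; X) = { ';' }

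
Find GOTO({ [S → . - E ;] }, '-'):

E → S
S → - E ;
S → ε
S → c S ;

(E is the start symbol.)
{ [E → . S], [S → - . E ;], [S → . - E ;], [S → . c S ;], [S → .] }

GOTO(I, '-') = CLOSURE({ [A → αX.β] : [A → α.Xβ] ∈ I, X = '-' })

Items with dot before '-', with the dot advanced:
  [S → . - E ;] → [S → - . E ;]
Closure of the advanced items:
  [S → - . E ;] has the dot before E: add [E → . S]
  [E → . S] has the dot before S: add [S → . - E ;], [S → .], [S → . c S ;]

GOTO = { [E → . S], [S → - . E ;], [S → . - E ;], [S → . c S ;], [S → .] }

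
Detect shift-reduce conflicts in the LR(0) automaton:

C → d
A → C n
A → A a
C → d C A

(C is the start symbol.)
Augment with C' → C and build the canonical LR(0) collection (I0 = CLOSURE({[C' → . C]}), then GOTO on every symbol after a dot until no new states appear). It has 8 states:
  I0: { [C → . d C A], [C → . d], [C' → . C] }  — shift
  I1: { [C' → C .] }  — accept
  I2: { [C → . d C A], [C → . d], [C → d . C A], [C → d .] }  — shift, reduce
  I3: { [A → . A a], [A → . C n], [C → . d C A], [C → . d], [C → d C . A] }  — shift
  I4: { [A → A . a], [C → d C A .] }  — shift, reduce
  I5: { [A → C . n] }  — shift
  I6: { [A → C n .] }  — reduce
  I7: { [A → A a .] }  — reduce

I2 contains reduce item [C → d .] and shift items [C → . d], [C → . d C A] — shift-reduce conflict.
I4 contains reduce item [C → d C A .] and shift item [A → A . a] — shift-reduce conflict.

Answer: Yes — I2: [C → d .] vs [C → . d]; I4: [C → d C A .] vs [A → A . a]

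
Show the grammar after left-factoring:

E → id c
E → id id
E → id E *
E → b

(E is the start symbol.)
E → id E'
E' → c
E' → id
E' → E *
E → b

Left-factoring transforms A → αβ₁ | αβ₂ into A → αA' and A' → β₁ | β₂
(α is the longest common prefix among the alternatives). Repeat until
no nonterminal has two alternatives with a common prefix.

Round 1: E has alternatives sharing prefix 'id'. Introduce E': E → id E'
  Add: E' → c
  Add: E' → id
  Add: E' → E *

No remaining common prefixes — done.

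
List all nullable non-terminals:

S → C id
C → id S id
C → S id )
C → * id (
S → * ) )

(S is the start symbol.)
None

A non-terminal is nullable if it can derive ε (the empty string): either it has an ε-production, or it has a production whose right-hand side consists entirely of nullable non-terminals.

There are no ε-productions, so no non-terminal can derive ε.
No non-terminals are nullable.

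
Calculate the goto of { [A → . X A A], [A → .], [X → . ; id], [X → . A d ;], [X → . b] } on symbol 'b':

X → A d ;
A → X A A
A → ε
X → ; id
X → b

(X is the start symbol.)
{ [X → b .] }

GOTO(I, 'b') = CLOSURE({ [A → αX.β] : [A → α.Xβ] ∈ I, X = 'b' })

Items with dot before 'b', with the dot advanced:
  [X → . b] → [X → b .]
Closure adds nothing (no advanced item has the dot before a non-terminal).

GOTO = { [X → b .] }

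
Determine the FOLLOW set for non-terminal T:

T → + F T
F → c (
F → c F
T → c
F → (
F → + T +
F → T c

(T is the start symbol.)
{ $, '+', 'c' }

T is the start symbol, so $ ∈ FOLLOW(T).
In T → + F T: T is at the end; this adds FOLLOW(T) to itself — nothing new
In F → + T +: T is followed by '+', add FIRST('+') \ {ε} = { '+' }
In F → T c: T is followed by c, add FIRST(c) \ {ε} = { 'c' }

Taking the union: FOLLOW(T) = { $, '+', 'c' }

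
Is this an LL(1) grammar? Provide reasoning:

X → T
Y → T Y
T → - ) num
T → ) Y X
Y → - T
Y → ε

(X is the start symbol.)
Relevant sets:
  FIRST(T) = { ')', '-' }
  FOLLOW(Y) = { ')', '-' }

For Y:
  PREDICT(Y → T Y) = { ')', '-' }
  PREDICT(Y → '-' T) = { '-' }
  PREDICT(Y → ε) = { ')', '-' }
For T:
  PREDICT(T → '-' ')' num) = { '-' }
  PREDICT(T → ')' Y X) = { ')' }
X has a single production, so nothing to check there.

Conflict found: Predict set conflict for Y: { '-' }
The grammar is NOT LL(1).

Answer: No. Predict set conflict for Y: { '-' }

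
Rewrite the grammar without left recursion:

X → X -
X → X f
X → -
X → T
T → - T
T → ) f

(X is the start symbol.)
X is directly left-recursive. The standard transformation for
  A → A α₁ | ... | A α_m | β₁ | ... | β_n
is
  A  → β₁ A' | ... | β_n A'
  A' → α₁ A' | ... | α_m A' | ε

X → - becomes X → - X'
X → T becomes X → T X'
X → X - becomes X' → - X'
X → X f becomes X' → f X'
Add X' → ε

Productions for other non-terminals are unchanged:
  T → - T
  T → ) f

Resulting grammar:
X → - X'
X → T X'
X' → - X'
X' → f X'
X' → ε
T → - T
T → ) f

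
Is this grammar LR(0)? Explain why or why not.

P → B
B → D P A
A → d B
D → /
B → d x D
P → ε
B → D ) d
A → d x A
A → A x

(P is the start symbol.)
No. Shift-reduce conflict between [P → .] and [B → . d x D]

Augment with P' → P and build the canonical LR(0) collection (I0 = CLOSURE({[P' → . P]}), then GOTO on every symbol after a dot until no new states appear). It has 17 states:
  I0: { [B → . D ) d], [B → . D P A], [B → . d x D], [D → . /], [P → . B], [P → .], [P' → . P] }  — shift, reduce
  I1: { [D → / .] }  — reduce
  I2: { [P → B .] }  — reduce
  I3: { [B → . D ) d], [B → . D P A], [B → . d x D], [B → D . ) d], [B → D . P A], [D → . /], [P → . B], [P → .] }  — shift, reduce
  I4: { [P' → P .] }  — accept
  I5: { [B → d . x D] }  — shift
  I6: { [B → d x . D], [D → . /] }  — shift
  I7: { [B → d x D .] }  — reduce
  I8: { [B → D ) . d] }  — shift
  I9: { [A → . A x], [A → . d B], [A → . d x A], [B → D P . A] }  — shift
  I10: { [A → A . x], [B → D P A .] }  — shift, reduce
  I11: { [A → d . B], [A → d . x A], [B → . D ) d], [B → . D P A], [B → . d x D], [D → . /] }  — shift
  I12: { [A → d B .] }  — reduce
  I13: { [A → . A x], [A → . d B], [A → . d x A], [A → d x . A] }  — shift
  I14: { [A → A . x], [A → d x A .] }  — shift, reduce
  I15: { [A → A x .] }  — reduce
  I16: { [B → D ) d .] }  — reduce

Conflict in state I0:
  Shift-reduce conflict between [P → .] and [B → . d x D]
So the grammar is NOT LR(0).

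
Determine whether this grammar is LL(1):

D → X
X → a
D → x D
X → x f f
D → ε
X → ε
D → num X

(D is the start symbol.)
A grammar is LL(1) if for each non-terminal N with multiple productions, the predict sets of those productions are pairwise disjoint, where PREDICT(N → α) = (FIRST(α) \ {ε}) ∪ (FOLLOW(N) if α ⇒* ε).

Relevant sets:
  FIRST(X) = { 'a', 'x', ε }
  FOLLOW(D) = { $ }
  FOLLOW(X) = { $ }

For D:
  PREDICT(D → X) = { $, 'a', 'x' }
  PREDICT(D → x D) = { 'x' }
  PREDICT(D → ε) = { $ }
  PREDICT(D → num X) = { 'num' }
For X:
  PREDICT(X → a) = { 'a' }
  PREDICT(X → x f f) = { 'x' }
  PREDICT(X → ε) = { $ }

Conflict found: Predict set conflict for D: { 'x' }
The grammar is NOT LL(1).

Answer: No. Predict set conflict for D: { 'x' }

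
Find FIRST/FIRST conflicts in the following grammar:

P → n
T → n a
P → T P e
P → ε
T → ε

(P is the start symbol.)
Yes. P → n / P → T P e on { 'n' }

FIRST sets of the non-terminals at (or reachable through a nullable prefix from) the front of some alternative:
  FIRST(T) = { 'n', ε }
  FIRST(P) = { 'e', 'n', ε }

Productions for P:
  P → n: FIRST = { 'n' }
  P → T P e: FIRST = { 'e', 'n' }
  P → ε: FIRST = { ε }
Productions for T:
  T → n a: FIRST = { 'n' }
  T → ε: FIRST = { ε }

Conflict for P: P → n and P → T P e
  Overlap: { 'n' }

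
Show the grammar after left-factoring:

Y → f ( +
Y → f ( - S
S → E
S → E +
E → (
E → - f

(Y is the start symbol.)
Left-factoring transforms A → αβ₁ | αβ₂ into A → αA' and A' → β₁ | β₂
(α is the longest common prefix among the alternatives). Repeat until
no nonterminal has two alternatives with a common prefix.

Round 1: Y has alternatives sharing prefix 'f ('. Introduce Y': Y → f ( Y'
  Add: Y' → +
  Add: Y' → - S

Round 2: S has alternatives sharing prefix 'E'. Introduce S': S → E S'
  Add: S' → ε
  Add: S' → +

No remaining common prefixes — done.

Resulting grammar:
Y → f ( Y'
Y' → +
Y' → - S
S → E S'
S' → ε
S' → +
E → (
E → - f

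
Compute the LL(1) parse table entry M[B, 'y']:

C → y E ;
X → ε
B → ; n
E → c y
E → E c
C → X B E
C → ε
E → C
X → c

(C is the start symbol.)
Empty (error entry)

To find M[B, 'y'], we find productions for B where 'y' is in the predict set (PREDICT(N → α) = (FIRST(α) \ {ε}) ∪ (FOLLOW(N) if α ⇒* ε)).

B → ; n: PREDICT = { ';' }

M[B, 'y'] is empty (no production applies)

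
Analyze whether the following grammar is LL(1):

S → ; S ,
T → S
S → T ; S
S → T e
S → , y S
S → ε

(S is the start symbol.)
No. Predict set conflict for S: { ';' }

A grammar is LL(1) if for each non-terminal N with multiple productions, the predict sets of those productions are pairwise disjoint, where PREDICT(N → α) = (FIRST(α) \ {ε}) ∪ (FOLLOW(N) if α ⇒* ε).

Relevant sets:
  FIRST(T) = { ',', ';', 'e', ε }
  FOLLOW(S) = { $, ',', ';', 'e' }

For S:
  PREDICT(S → ';' S ',') = { ';' }
  PREDICT(S → T ';' S) = { ',', ';', 'e' }
  PREDICT(S → T e) = { ',', ';', 'e' }
  PREDICT(S → ',' y S) = { ',' }
  PREDICT(S → ε) = { $, ',', ';', 'e' }
T has a single production, so nothing to check there.

Conflict found: Predict set conflict for S: { ';' }
The grammar is NOT LL(1).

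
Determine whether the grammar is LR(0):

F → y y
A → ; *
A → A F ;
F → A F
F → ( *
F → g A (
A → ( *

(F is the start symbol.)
No. Shift-reduce conflict between [F → g A ( .] and [A → ( . *]

A grammar is LR(0) if no state in the canonical LR(0) collection has:
  - both a shift item (dot before a terminal) and a complete item (shift-reduce conflict), or
  - two or more complete items (reduce-reduce conflict; the accept item [F' → F .] counts as a complete item here).

Augment with F' → F and build the canonical LR(0) collection (I0 = CLOSURE({[F' → . F]}), then GOTO on every symbol after a dot until no new states appear). It has 17 states:
  I0: { [A → . ( *], [A → . ; *], [A → . A F ;], [F → . ( *], [F → . A F], [F → . g A (], [F → . y y], [F' → . F] }  — shift
  I1: { [A → ( . *], [F → ( . *] }  — shift
  I2: { [A → ; . *] }  — shift
  I3: { [A → . ( *], [A → . ; *], [A → . A F ;], [A → A . F ;], [F → . ( *], [F → . A F], [F → . g A (], [F → . y y], [F → A . F] }  — shift
  I4: { [F' → F .] }  — accept
  I5: { [A → . ( *], [A → . ; *], [A → . A F ;], [F → g . A (] }  — shift
  I6: { [F → y . y] }  — shift
  I7: { [F → y y .] }  — reduce
  I8: { [A → ( . *] }  — shift
  I9: { [A → . ( *], [A → . ; *], [A → . A F ;], [A → A . F ;], [F → . ( *], [F → . A F], [F → . g A (], [F → . y y], [F → g A . (] }  — shift
  I10: { [A → ( . *], [F → ( . *], [F → g A ( .] }  — shift, reduce
  I11: { [A → A F . ;] }  — shift
  I12: { [A → A F ; .] }  — reduce
  I13: { [A → ( * .], [F → ( * .] }  — 2 reduces
  I14: { [A → ( * .] }  — reduce
  I15: { [A → A F . ;], [F → A F .] }  — shift, reduce
  I16: { [A → ; * .] }  — reduce

Conflict in state I10:
  Shift-reduce conflict between [F → g A ( .] and [A → ( . *]
So the grammar is NOT LR(0).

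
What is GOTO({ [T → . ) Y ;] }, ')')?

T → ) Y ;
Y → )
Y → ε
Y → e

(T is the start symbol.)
{ [T → ) . Y ;], [Y → . )], [Y → . e], [Y → .] }

GOTO(I, ')') = CLOSURE({ [A → αX.β] : [A → α.Xβ] ∈ I, X = ')' })

Items with dot before ')', with the dot advanced:
  [T → . ) Y ;] → [T → ) . Y ;]
Closure of the advanced items:
  [T → ) . Y ;] has the dot before Y: add [Y → . )], [Y → .], [Y → . e]

GOTO = { [T → ) . Y ;], [Y → . )], [Y → . e], [Y → .] }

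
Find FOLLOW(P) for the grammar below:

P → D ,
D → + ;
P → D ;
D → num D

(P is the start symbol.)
To compute FOLLOW(P), find every occurrence of P on a right-hand side N → α P β: add FIRST(β) \ {ε}, and if β is empty or nullable also add FOLLOW(N). Iterate to a fixed point.

P is the start symbol, so $ ∈ FOLLOW(P).
P does not occur on any right-hand side.

Taking the union: FOLLOW(P) = { $ }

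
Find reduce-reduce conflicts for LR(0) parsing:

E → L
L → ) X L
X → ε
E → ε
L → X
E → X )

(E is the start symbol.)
Yes — I0: [E → .] vs [X → .]

A reduce-reduce conflict occurs when an LR(0) state has two complete items [A → α .] and [B → β .] — both call for a reduction, and with no lookahead the parser cannot choose between them.

Augment with E' → E and build the canonical LR(0) collection (I0 = CLOSURE({[E' → . E]}), then GOTO on every symbol after a dot until no new states appear). It has 9 states:
  I0: { [E → . L], [E → . X )], [E → .], [E' → . E], [L → . ) X L], [L → . X], [X → .] }  — shift, 2 reduces
  I1: { [L → ) . X L], [X → .] }  — reduce
  I2: { [E' → E .] }  — accept
  I3: { [E → L .] }  — reduce
  I4: { [E → X . )], [L → X .] }  — shift, reduce
  I5: { [E → X ) .] }  — reduce
  I6: { [L → ) X . L], [L → . ) X L], [L → . X], [X → .] }  — shift, reduce
  I7: { [L → ) X L .] }  — reduce
  I8: { [L → X .] }  — reduce

I0 contains complete items [E → .], [X → .] — reduce-reduce conflict.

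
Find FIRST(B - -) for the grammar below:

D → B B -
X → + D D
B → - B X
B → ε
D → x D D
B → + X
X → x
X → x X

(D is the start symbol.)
{ '+', '-' }

FIRST sets of the non-terminals involved (from the grammar, by fixed-point iteration):
  FIRST(B) = { '+', '-', ε }

To compute FIRST(B - -), process the symbols left to right:
Symbol B is a non-terminal. Add FIRST(B) \ {ε} = { '+', '-' }
B is nullable (ε ∈ FIRST(B)), continue to the next symbol.
Symbol - is a terminal. Add '-' and stop.
FIRST(B - -) = { '+', '-' }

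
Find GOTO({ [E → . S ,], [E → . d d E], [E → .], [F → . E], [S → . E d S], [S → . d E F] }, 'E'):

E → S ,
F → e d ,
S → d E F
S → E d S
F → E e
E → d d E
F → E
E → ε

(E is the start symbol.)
GOTO(I, 'E') = CLOSURE({ [A → αX.β] : [A → α.Xβ] ∈ I, X = 'E' })

Items with dot before 'E', with the dot advanced:
  [F → . E] → [F → E .]
  [S → . E d S] → [S → E . d S]
Closure adds nothing (no advanced item has the dot before a non-terminal).

GOTO = { [F → E .], [S → E . d S] }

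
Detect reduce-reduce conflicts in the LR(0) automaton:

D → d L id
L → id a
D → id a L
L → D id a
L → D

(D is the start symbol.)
A reduce-reduce conflict occurs when an LR(0) state has two complete items [A → α .] and [B → β .] — both call for a reduction, and with no lookahead the parser cannot choose between them.

Augment with D' → D and build the canonical LR(0) collection (I0 = CLOSURE({[D' → . D]}), then GOTO on every symbol after a dot until no new states appear). It has 13 states:
  I0: { [D → . d L id], [D → . id a L], [D' → . D] }  — shift
  I1: { [D' → D .] }  — accept
  I2: { [D → . d L id], [D → . id a L], [D → d . L id], [L → . D id a], [L → . D], [L → . id a] }  — shift
  I3: { [D → id . a L] }  — shift
  I4: { [D → . d L id], [D → . id a L], [D → id a . L], [L → . D id a], [L → . D], [L → . id a] }  — shift
  I5: { [L → D . id a], [L → D .] }  — shift, reduce
  I6: { [D → id a L .] }  — reduce
  I7: { [D → id . a L], [L → id . a] }  — shift
  I8: { [D → . d L id], [D → . id a L], [D → id a . L], [L → . D id a], [L → . D], [L → . id a], [L → id a .] }  — shift, reduce
  I9: { [L → D id . a] }  — shift
  I10: { [L → D id a .] }  — reduce
  I11: { [D → d L . id] }  — shift
  I12: { [D → d L id .] }  — reduce

No state contains more than one complete item.

Answer: No reduce-reduce conflicts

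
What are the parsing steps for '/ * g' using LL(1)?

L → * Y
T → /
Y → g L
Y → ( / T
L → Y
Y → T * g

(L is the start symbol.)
LL(1) parsing maintains a stack (initially the start symbol over $) and the input. At each step: if the stack top is a terminal, match it against the current input token; if it is a non-terminal N, replace it with the RHS of M[N, lookahead] (the unique production whose predict set contains the lookahead).

Stack is shown with the top on the left.

Stack    Input    Action
------------------------
L $      / * g $  output L → Y
Y $      / * g $  output Y → T * g
T * g $  / * g $  output T → /
/ * g $  / * g $  match '/'
* g $    * g $    match '*'
g $      g $      match 'g'
$        $        accept

The string is accepted.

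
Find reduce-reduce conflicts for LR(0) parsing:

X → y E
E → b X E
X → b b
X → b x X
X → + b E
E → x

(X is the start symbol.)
Augment with X' → X and build the canonical LR(0) collection (I0 = CLOSURE({[X' → . X]}), then GOTO on every symbol after a dot until no new states appear). It has 15 states:
  I0: { [X → . + b E], [X → . b b], [X → . b x X], [X → . y E], [X' → . X] }  — shift
  I1: { [X → + . b E] }  — shift
  I2: { [X' → X .] }  — accept
  I3: { [X → b . b], [X → b . x X] }  — shift
  I4: { [E → . b X E], [E → . x], [X → y . E] }  — shift
  I5: { [X → y E .] }  — reduce
  I6: { [E → b . X E], [X → . + b E], [X → . b b], [X → . b x X], [X → . y E] }  — shift
  I7: { [E → x .] }  — reduce
  I8: { [E → . b X E], [E → . x], [E → b X . E] }  — shift
  I9: { [E → b X E .] }  — reduce
  I10: { [X → b b .] }  — reduce
  I11: { [X → . + b E], [X → . b b], [X → . b x X], [X → . y E], [X → b x . X] }  — shift
  I12: { [X → b x X .] }  — reduce
  I13: { [E → . b X E], [E → . x], [X → + b . E] }  — shift
  I14: { [X → + b E .] }  — reduce

No state contains more than one complete item.

Answer: No reduce-reduce conflicts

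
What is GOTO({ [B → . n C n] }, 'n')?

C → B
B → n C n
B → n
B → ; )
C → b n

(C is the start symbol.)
{ [B → . ; )], [B → . n C n], [B → . n], [B → n . C n], [C → . B], [C → . b n] }

GOTO(I, 'n') = CLOSURE({ [A → αX.β] : [A → α.Xβ] ∈ I, X = 'n' })

Items with dot before 'n', with the dot advanced:
  [B → . n C n] → [B → n . C n]
Closure of the advanced items:
  [B → n . C n] has the dot before C: add [C → . B], [C → . b n]
  [C → . B] has the dot before B: add [B → . n C n], [B → . n], [B → . ; )]

GOTO = { [B → . ; )], [B → . n C n], [B → . n], [B → n . C n], [C → . B], [C → . b n] }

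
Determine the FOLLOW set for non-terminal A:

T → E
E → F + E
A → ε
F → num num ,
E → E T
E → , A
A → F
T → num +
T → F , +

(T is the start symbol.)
In E → , A: A is at the end, add FOLLOW(E)

The FOLLOW sets referred to above (computed the same way, to a fixed point):
  FOLLOW(E) = { $, ',', 'num' }

Taking the union: FOLLOW(A) = { $, ',', 'num' }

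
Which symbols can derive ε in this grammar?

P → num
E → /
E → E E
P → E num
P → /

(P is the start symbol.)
None

There are no ε-productions, so no non-terminal can derive ε.
No non-terminals are nullable.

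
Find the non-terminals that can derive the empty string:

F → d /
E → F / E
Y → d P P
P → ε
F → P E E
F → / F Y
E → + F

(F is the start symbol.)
A non-terminal is nullable if it can derive ε (the empty string): either it has an ε-production, or it has a production whose right-hand side consists entirely of nullable non-terminals.

ε-productions: P → ε
So P is immediately nullable.
No further non-terminal can be added: every production for the remaining non-terminals contains a terminal or a non-nullable non-terminal.
Nullable = { 'P' }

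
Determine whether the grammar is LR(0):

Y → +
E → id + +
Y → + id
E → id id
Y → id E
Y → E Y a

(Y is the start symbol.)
No. Shift-reduce conflict between [Y → + .] and [Y → + . id]

A grammar is LR(0) if no state in the canonical LR(0) collection has:
  - both a shift item (dot before a terminal) and a complete item (shift-reduce conflict), or
  - two or more complete items (reduce-reduce conflict; the accept item [Y' → Y .] counts as a complete item here).

Augment with Y' → Y and build the canonical LR(0) collection (I0 = CLOSURE({[Y' → . Y]}), then GOTO on every symbol after a dot until no new states appear). It has 13 states:
  I0: { [E → . id + +], [E → . id id], [Y → . + id], [Y → . +], [Y → . E Y a], [Y → . id E], [Y' → . Y] }  — shift
  I1: { [Y → + . id], [Y → + .] }  — shift, reduce
  I2: { [E → . id + +], [E → . id id], [Y → . + id], [Y → . +], [Y → . E Y a], [Y → . id E], [Y → E . Y a] }  — shift
  I3: { [Y' → Y .] }  — accept
  I4: { [E → . id + +], [E → . id id], [E → id . + +], [E → id . id], [Y → id . E] }  — shift
  I5: { [E → id + . +] }  — shift
  I6: { [Y → id E .] }  — reduce
  I7: { [E → id . + +], [E → id . id], [E → id id .] }  — shift, reduce
  I8: { [E → id id .] }  — reduce
  I9: { [E → id + + .] }  — reduce
  I10: { [Y → E Y . a] }  — shift
  I11: { [Y → E Y a .] }  — reduce
  I12: { [Y → + id .] }  — reduce

Conflict in state I1:
  Shift-reduce conflict between [Y → + .] and [Y → + . id]
So the grammar is NOT LR(0).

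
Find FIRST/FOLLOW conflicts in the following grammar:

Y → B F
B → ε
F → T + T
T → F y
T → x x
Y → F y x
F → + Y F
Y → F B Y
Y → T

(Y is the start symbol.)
Nullable non-terminals: B.
B has a nullable alternative but only one production, so nothing to check.

F, T, Y have no nullable alternative, so no FIRST/FOLLOW check is needed there.

No FIRST/FOLLOW conflicts found.

Answer: No FIRST/FOLLOW conflicts.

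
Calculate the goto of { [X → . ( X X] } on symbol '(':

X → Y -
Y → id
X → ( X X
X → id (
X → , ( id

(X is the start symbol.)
{ [X → ( . X X], [X → . ( X X], [X → . , ( id], [X → . Y -], [X → . id (], [Y → . id] }

GOTO(I, '(') = CLOSURE({ [A → αX.β] : [A → α.Xβ] ∈ I, X = '(' })

Items with dot before '(', with the dot advanced:
  [X → . ( X X] → [X → ( . X X]
Closure of the advanced items:
  [X → ( . X X] has the dot before X: add [X → . Y -], [X → . ( X X], [X → . id (], [X → . , ( id]
  [X → . Y -] has the dot before Y: add [Y → . id]

GOTO = { [X → ( . X X], [X → . ( X X], [X → . , ( id], [X → . Y -], [X → . id (], [Y → . id] }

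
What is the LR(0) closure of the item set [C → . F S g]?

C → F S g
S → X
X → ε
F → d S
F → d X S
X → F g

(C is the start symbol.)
Start with: [C → . F S g]
  [C → . F S g] has the dot before F: add [F → . d S], [F → . d X S]
No further items can be added.

CLOSURE = { [C → . F S g], [F → . d S], [F → . d X S] }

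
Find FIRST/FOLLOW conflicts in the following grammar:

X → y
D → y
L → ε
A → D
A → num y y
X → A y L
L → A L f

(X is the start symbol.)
No FIRST/FOLLOW conflicts.

Nullable non-terminals: L.
FIRST sets used below: FIRST(A) = { 'num', 'y' }

L: nullable alternative(s) L → ε; FOLLOW(L) = { $, 'f' }
  L → ε: FIRST \ {ε} = { } — this is the only nullable alternative, skip
  L → A L f: FIRST \ {ε} = { 'num', 'y' } — disjoint from FOLLOW(L)

A, D, X have no nullable alternative, so no FIRST/FOLLOW check is needed there.

No FIRST/FOLLOW conflicts found.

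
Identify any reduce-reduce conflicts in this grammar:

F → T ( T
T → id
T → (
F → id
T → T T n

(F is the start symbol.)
Yes — I4: [F → id .] vs [T → id .]

Augment with F' → F and build the canonical LR(0) collection (I0 = CLOSURE({[F' → . F]}), then GOTO on every symbol after a dot until no new states appear). It has 10 states:
  I0: { [F → . T ( T], [F → . id], [F' → . F], [T → . (], [T → . T T n], [T → . id] }  — shift
  I1: { [T → ( .] }  — reduce
  I2: { [F' → F .] }  — accept
  I3: { [F → T . ( T], [T → . (], [T → . T T n], [T → . id], [T → T . T n] }  — shift
  I4: { [F → id .], [T → id .] }  — 2 reduces
  I5: { [F → T ( . T], [T → ( .], [T → . (], [T → . T T n], [T → . id] }  — shift, reduce
  I6: { [T → . (], [T → . T T n], [T → . id], [T → T . T n], [T → T T . n] }  — shift
  I7: { [T → id .] }  — reduce
  I8: { [T → T T n .] }  — reduce
  I9: { [F → T ( T .], [T → . (], [T → . T T n], [T → . id], [T → T . T n] }  — shift, reduce

I4 contains complete items [F → id .], [T → id .] — reduce-reduce conflict.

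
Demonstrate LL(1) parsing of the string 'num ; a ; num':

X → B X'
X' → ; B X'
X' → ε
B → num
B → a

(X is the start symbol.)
LL(1) parsing maintains a stack (initially the start symbol over $) and the input. At each step: if the stack top is a terminal, match it against the current input token; if it is a non-terminal N, replace it with the RHS of M[N, lookahead] (the unique production whose predict set contains the lookahead).

Stack is shown with the top on the left.

Stack     Input            Action
---------------------------------
X $       num ; a ; num $  output X → B X'
B X' $    num ; a ; num $  output B → num
num X' $  num ; a ; num $  match 'num'
X' $      ; a ; num $      output X' → ; B X'
; B X' $  ; a ; num $      match ';'
B X' $    a ; num $        output B → a
a X' $    a ; num $        match 'a'
X' $      ; num $          output X' → ; B X'
; B X' $  ; num $          match ';'
B X' $    num $            output B → num
num X' $  num $            match 'num'
X' $      $                output X' → ε
$         $                accept

The string is accepted.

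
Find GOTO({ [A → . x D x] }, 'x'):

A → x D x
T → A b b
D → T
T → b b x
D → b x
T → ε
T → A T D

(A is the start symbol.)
GOTO(I, 'x') = CLOSURE({ [A → αX.β] : [A → α.Xβ] ∈ I, X = 'x' })

Items with dot before 'x', with the dot advanced:
  [A → . x D x] → [A → x . D x]
Closure of the advanced items:
  [A → x . D x] has the dot before D: add [D → . T], [D → . b x]
  [D → . T] has the dot before T: add [T → . A b b], [T → . b b x], [T → .], [T → . A T D]
  [T → . A b b] has the dot before A: add [A → . x D x]

GOTO = { [A → . x D x], [A → x . D x], [D → . T], [D → . b x], [T → . A T D], [T → . A b b], [T → . b b x], [T → .] }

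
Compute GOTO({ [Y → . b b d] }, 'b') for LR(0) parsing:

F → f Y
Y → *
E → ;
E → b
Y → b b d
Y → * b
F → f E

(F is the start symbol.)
{ [Y → b . b d] }

GOTO(I, 'b') = CLOSURE({ [A → αX.β] : [A → α.Xβ] ∈ I, X = 'b' })

Items with dot before 'b', with the dot advanced:
  [Y → . b b d] → [Y → b . b d]
Closure adds nothing (no advanced item has the dot before a non-terminal).

GOTO = { [Y → b . b d] }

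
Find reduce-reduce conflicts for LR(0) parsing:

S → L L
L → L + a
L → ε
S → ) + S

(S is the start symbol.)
No reduce-reduce conflicts

Augment with S' → S and build the canonical LR(0) collection (I0 = CLOSURE({[S' → . S]}), then GOTO on every symbol after a dot until no new states appear). It has 9 states:
  I0: { [L → . L + a], [L → .], [S → . ) + S], [S → . L L], [S' → . S] }  — shift, reduce
  I1: { [S → ) . + S] }  — shift
  I2: { [L → . L + a], [L → .], [L → L . + a], [S → L . L] }  — shift, reduce
  I3: { [S' → S .] }  — accept
  I4: { [L → L + . a] }  — shift
  I5: { [L → L . + a], [S → L L .] }  — shift, reduce
  I6: { [L → L + a .] }  — reduce
  I7: { [L → . L + a], [L → .], [S → ) + . S], [S → . ) + S], [S → . L L] }  — shift, reduce
  I8: { [S → ) + S .] }  — reduce

No state contains more than one complete item.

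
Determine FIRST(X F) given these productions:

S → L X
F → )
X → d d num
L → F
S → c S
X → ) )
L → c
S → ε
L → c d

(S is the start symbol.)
FIRST sets of the non-terminals involved (from the grammar, by fixed-point iteration):
  FIRST(X) = { ')', 'd' }

To compute FIRST(X F), process the symbols left to right:
Symbol X is a non-terminal. Add FIRST(X) \ {ε} = { ')', 'd' }
X is not nullable (ε ∉ FIRST(X)), so stop here.
FIRST(X F) = { ')', 'd' }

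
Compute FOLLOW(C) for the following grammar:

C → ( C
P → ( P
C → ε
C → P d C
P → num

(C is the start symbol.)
C is the start symbol, so $ ∈ FOLLOW(C).
In C → ( C: C is at the end; this adds FOLLOW(C) to itself — nothing new
In C → P d C: C is at the end; this adds FOLLOW(C) to itself — nothing new

Taking the union: FOLLOW(C) = { $ }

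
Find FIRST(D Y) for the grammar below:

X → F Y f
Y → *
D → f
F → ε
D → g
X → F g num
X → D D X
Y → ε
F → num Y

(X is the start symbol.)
FIRST sets of the non-terminals involved (from the grammar, by fixed-point iteration):
  FIRST(D) = { 'f', 'g' }

To compute FIRST(D Y), process the symbols left to right:
Symbol D is a non-terminal. Add FIRST(D) \ {ε} = { 'f', 'g' }
D is not nullable (ε ∉ FIRST(D)), so stop here.
FIRST(D Y) = { 'f', 'g' }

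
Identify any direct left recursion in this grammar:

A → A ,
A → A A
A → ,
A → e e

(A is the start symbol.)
Yes, A is left-recursive

Direct left recursion occurs when N → N α for some non-terminal N (the right-hand side begins with the left-hand side itself).

A → A ,: LEFT RECURSIVE (starts with A)
A → A A: LEFT RECURSIVE (starts with A)
A → ,: starts with ','
A → e e: starts with e

The grammar has direct left recursion on: A.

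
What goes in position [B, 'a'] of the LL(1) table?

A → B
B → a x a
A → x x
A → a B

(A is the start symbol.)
To find M[B, 'a'], we find productions for B where 'a' is in the predict set (PREDICT(N → α) = (FIRST(α) \ {ε}) ∪ (FOLLOW(N) if α ⇒* ε)).

B → a x a: PREDICT = { 'a' }
  'a' is in predict set, so this production goes in M[B, 'a']

M[B, 'a'] = B → a x a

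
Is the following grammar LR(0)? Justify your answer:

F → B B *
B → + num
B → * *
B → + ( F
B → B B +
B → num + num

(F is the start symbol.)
No. Shift-reduce conflict between [F → B B * .] and [B → * . *]

A grammar is LR(0) if no state in the canonical LR(0) collection has:
  - both a shift item (dot before a terminal) and a complete item (shift-reduce conflict), or
  - two or more complete items (reduce-reduce conflict; the accept item [F' → F .] counts as a complete item here).

Augment with F' → F and build the canonical LR(0) collection (I0 = CLOSURE({[F' → . F]}), then GOTO on every symbol after a dot until no new states appear). It has 16 states:
  I0: { [B → . * *], [B → . + ( F], [B → . + num], [B → . B B +], [B → . num + num], [F → . B B *], [F' → . F] }  — shift
  I1: { [B → * . *] }  — shift
  I2: { [B → + . ( F], [B → + . num] }  — shift
  I3: { [B → . * *], [B → . + ( F], [B → . + num], [B → . B B +], [B → . num + num], [B → B . B +], [F → B . B *] }  — shift
  I4: { [F' → F .] }  — accept
  I5: { [B → num . + num] }  — shift
  I6: { [B → num + . num] }  — shift
  I7: { [B → num + num .] }  — reduce
  I8: { [B → . * *], [B → . + ( F], [B → . + num], [B → . B B +], [B → . num + num], [B → B . B +], [B → B B . +], [F → B B . *] }  — shift
  I9: { [B → * . *], [F → B B * .] }  — shift, reduce
  I10: { [B → + . ( F], [B → + . num], [B → B B + .] }  — shift, reduce
  I11: { [B → . * *], [B → . + ( F], [B → . + num], [B → . B B +], [B → . num + num], [B → B . B +], [B → B B . +] }  — shift
  I12: { [B → + ( . F], [B → . * *], [B → . + ( F], [B → . + num], [B → . B B +], [B → . num + num], [F → . B B *] }  — shift
  I13: { [B → + num .] }  — reduce
  I14: { [B → + ( F .] }  — reduce
  I15: { [B → * * .] }  — reduce

Conflict in state I9:
  Shift-reduce conflict between [F → B B * .] and [B → * . *]
So the grammar is NOT LR(0).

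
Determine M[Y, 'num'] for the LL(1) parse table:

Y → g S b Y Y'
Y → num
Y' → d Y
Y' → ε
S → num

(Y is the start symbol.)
Y → num

To find M[Y, 'num'], we find productions for Y where 'num' is in the predict set (PREDICT(N → α) = (FIRST(α) \ {ε}) ∪ (FOLLOW(N) if α ⇒* ε)).

Y → g S b Y Y': PREDICT = { 'g' }
Y → num: PREDICT = { 'num' }
  'num' is in predict set, so this production goes in M[Y, 'num']

M[Y, 'num'] = Y → num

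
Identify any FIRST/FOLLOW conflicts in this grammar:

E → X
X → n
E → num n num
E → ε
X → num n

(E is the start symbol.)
Nullable non-terminals: E.
FIRST sets used below: FIRST(X) = { 'n', 'num' }

E: nullable alternative(s) E → ε; FOLLOW(E) = { $ }
  E → X: FIRST \ {ε} = { 'n', 'num' } — disjoint from FOLLOW(E)
  E → num n num: FIRST \ {ε} = { 'num' } — disjoint from FOLLOW(E)
  E → ε: FIRST \ {ε} = { } — this is the only nullable alternative, skip

X has no nullable alternative, so no FIRST/FOLLOW check is needed there.

No FIRST/FOLLOW conflicts found.

Answer: No FIRST/FOLLOW conflicts.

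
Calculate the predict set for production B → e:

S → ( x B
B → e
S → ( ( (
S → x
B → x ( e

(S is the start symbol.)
PREDICT(B → e) = (FIRST(RHS) \ {ε}) ∪ (FOLLOW(B) if ε ∈ FIRST(RHS), i.e. RHS ⇒* ε)
FIRST(e) = { 'e' }
ε ∉ FIRST(e), so FOLLOW(B) is not added.
PREDICT(B → e) = { 'e' }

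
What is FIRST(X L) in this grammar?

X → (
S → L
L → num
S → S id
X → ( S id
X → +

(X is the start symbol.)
FIRST sets of the non-terminals involved (from the grammar, by fixed-point iteration):
  FIRST(X) = { '(', '+' }

To compute FIRST(X L), process the symbols left to right:
Symbol X is a non-terminal. Add FIRST(X) \ {ε} = { '(', '+' }
X is not nullable (ε ∉ FIRST(X)), so stop here.
FIRST(X L) = { '(', '+' }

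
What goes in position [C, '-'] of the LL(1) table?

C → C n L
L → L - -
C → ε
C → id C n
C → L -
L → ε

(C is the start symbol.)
To find M[C, '-'], we find productions for C where '-' is in the predict set (PREDICT(N → α) = (FIRST(α) \ {ε}) ∪ (FOLLOW(N) if α ⇒* ε)).

Relevant sets:
  FIRST(C) = { '-', 'id', 'n', ε }
  FIRST(L) = { '-', ε }
  FOLLOW(C) = { $, 'n' }

C → C n L: PREDICT = { '-', 'id', 'n' }
  '-' is in predict set, so this production goes in M[C, '-']
C → ε: PREDICT = { $, 'n' }
C → id C n: PREDICT = { 'id' }
C → L -: PREDICT = { '-' }
  '-' is in predict set, so this production goes in M[C, '-']

M[C, '-'] = C → C n L, C → L -  (a multiply-defined cell — the grammar is not LL(1))

Answer: C → C n L, C → L -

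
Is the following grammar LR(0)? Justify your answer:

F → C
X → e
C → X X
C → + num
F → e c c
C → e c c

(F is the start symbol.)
A grammar is LR(0) if no state in the canonical LR(0) collection has:
  - both a shift item (dot before a terminal) and a complete item (shift-reduce conflict), or
  - two or more complete items (reduce-reduce conflict; the accept item [F' → F .] counts as a complete item here).

Augment with F' → F and build the canonical LR(0) collection (I0 = CLOSURE({[F' → . F]}), then GOTO on every symbol after a dot until no new states appear). It has 11 states:
  I0: { [C → . + num], [C → . X X], [C → . e c c], [F → . C], [F → . e c c], [F' → . F], [X → . e] }  — shift
  I1: { [C → + . num] }  — shift
  I2: { [F → C .] }  — reduce
  I3: { [F' → F .] }  — accept
  I4: { [C → X . X], [X → . e] }  — shift
  I5: { [C → e . c c], [F → e . c c], [X → e .] }  — shift, reduce
  I6: { [C → e c . c], [F → e c . c] }  — shift
  I7: { [C → e c c .], [F → e c c .] }  — 2 reduces
  I8: { [C → X X .] }  — reduce
  I9: { [X → e .] }  — reduce
  I10: { [C → + num .] }  — reduce

Conflict in state I5:
  Shift-reduce conflict between [X → e .] and [C → e . c c]
So the grammar is NOT LR(0).

Answer: No. Shift-reduce conflict between [X → e .] and [C → e . c c]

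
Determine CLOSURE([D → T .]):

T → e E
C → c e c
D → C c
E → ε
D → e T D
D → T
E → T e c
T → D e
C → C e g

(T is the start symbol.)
To compute CLOSURE, for each item [A → α.Bβ] where B is a non-terminal, add [B → .γ] for all productions B → γ; repeat for the newly added items until nothing changes.

Start with: [D → T .]
The dot is at the end, so nothing is added.

CLOSURE = { [D → T .] }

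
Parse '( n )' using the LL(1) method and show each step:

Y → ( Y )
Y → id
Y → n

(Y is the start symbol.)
LL(1) parsing maintains a stack (initially the start symbol over $) and the input. At each step: if the stack top is a terminal, match it against the current input token; if it is a non-terminal N, replace it with the RHS of M[N, lookahead] (the unique production whose predict set contains the lookahead).

Stack is shown with the top on the left.

Stack    Input    Action
------------------------
Y $      ( n ) $  output Y → ( Y )
( Y ) $  ( n ) $  match '('
Y ) $    n ) $    output Y → n
n ) $    n ) $    match 'n'
) $      ) $      match ')'
$        $        accept

The string is accepted.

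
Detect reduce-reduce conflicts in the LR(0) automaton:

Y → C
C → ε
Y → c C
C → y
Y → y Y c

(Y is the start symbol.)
Augment with Y' → Y and build the canonical LR(0) collection (I0 = CLOSURE({[Y' → . Y]}), then GOTO on every symbol after a dot until no new states appear). It has 9 states:
  I0: { [C → . y], [C → .], [Y → . C], [Y → . c C], [Y → . y Y c], [Y' → . Y] }  — shift, reduce
  I1: { [Y → C .] }  — reduce
  I2: { [Y' → Y .] }  — accept
  I3: { [C → . y], [C → .], [Y → c . C] }  — shift, reduce
  I4: { [C → . y], [C → .], [C → y .], [Y → . C], [Y → . c C], [Y → . y Y c], [Y → y . Y c] }  — shift, 2 reduces
  I5: { [Y → y Y . c] }  — shift
  I6: { [Y → y Y c .] }  — reduce
  I7: { [Y → c C .] }  — reduce
  I8: { [C → y .] }  — reduce

I4 contains complete items [C → .], [C → y .] — reduce-reduce conflict.

Answer: Yes — I4: [C → .] vs [C → y .]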